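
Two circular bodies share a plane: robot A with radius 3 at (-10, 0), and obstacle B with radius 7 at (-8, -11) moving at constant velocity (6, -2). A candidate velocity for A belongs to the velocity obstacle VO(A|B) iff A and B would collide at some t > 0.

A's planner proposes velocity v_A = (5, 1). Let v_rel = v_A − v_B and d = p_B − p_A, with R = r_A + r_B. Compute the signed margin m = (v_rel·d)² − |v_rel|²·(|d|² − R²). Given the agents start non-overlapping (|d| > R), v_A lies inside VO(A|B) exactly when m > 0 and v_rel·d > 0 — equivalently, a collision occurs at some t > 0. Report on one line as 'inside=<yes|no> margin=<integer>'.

d = (2, -11),  |d|² = 125;  R = 3+7 = 10,  c = 125−10² = 25
v_rel = (-1, 3),  |v_rel|² = 10;  v_rel·d = (-1)·(2) + (3)·(-11) = -35
10·t² + 70·t + 25 = 0  ⇒  m = (-35)² − 10·25 = 975
m = 975 > 0,  v_rel·d = -35 < 0  ⇒  outside

inside=no margin=975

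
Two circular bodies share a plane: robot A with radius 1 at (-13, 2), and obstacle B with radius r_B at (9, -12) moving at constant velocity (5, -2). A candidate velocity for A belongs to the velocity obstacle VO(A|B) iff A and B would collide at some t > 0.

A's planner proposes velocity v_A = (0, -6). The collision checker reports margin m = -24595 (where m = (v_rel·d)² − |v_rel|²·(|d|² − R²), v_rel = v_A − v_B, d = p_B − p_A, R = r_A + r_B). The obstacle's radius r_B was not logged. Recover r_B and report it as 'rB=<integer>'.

m = -24595
d = (22, -14);  v_rel = (-5, -4),  |v_rel|² = 41
v_rel×d = (-5)·(-14) − (-4)·(22) = 158
since m = R²·41 − 158²:  R² = (24964 + -24595) / 41 = 9
R = √9 = 3  ⇒  r_B = 3 − 1 = 2

rB=2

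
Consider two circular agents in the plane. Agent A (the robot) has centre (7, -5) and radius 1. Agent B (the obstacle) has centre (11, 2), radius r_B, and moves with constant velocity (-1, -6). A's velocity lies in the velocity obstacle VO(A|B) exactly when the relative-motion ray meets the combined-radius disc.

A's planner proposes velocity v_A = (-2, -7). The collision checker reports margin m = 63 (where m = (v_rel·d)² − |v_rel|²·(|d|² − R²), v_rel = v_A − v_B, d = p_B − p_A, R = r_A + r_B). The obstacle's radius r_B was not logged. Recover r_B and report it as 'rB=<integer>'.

m = 63
d = (4, 7);  v_rel = (-1, -1),  |v_rel|² = 2
v_rel×d = (-1)·(7) − (-1)·(4) = -3
since m = R²·2 − (-3)²:  R² = (9 + 63) / 2 = 36
R = √36 = 6  ⇒  r_B = 6 − 1 = 5

rB=5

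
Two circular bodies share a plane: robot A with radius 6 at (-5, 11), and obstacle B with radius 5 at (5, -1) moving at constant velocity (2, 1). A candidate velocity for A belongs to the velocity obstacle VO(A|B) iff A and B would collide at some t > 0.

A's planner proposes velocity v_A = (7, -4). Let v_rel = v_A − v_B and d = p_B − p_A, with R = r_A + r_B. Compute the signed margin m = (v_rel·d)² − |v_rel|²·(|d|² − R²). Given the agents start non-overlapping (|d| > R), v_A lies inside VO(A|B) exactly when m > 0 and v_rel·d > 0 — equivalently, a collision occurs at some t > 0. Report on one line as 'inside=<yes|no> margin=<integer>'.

d = (10, -12),  |d|² = 244;  R = 6+5 = 11,  c = 244−11² = 123
v_rel = (5, -5),  |v_rel|² = 50;  v_rel·d = (5)·(10) + (-5)·(-12) = 110
50·t² − 220·t + 123 = 0  ⇒  m = 110² − 50·123 = 5950
m = 5950 > 0,  v_rel·d = 110 > 0  ⇒  inside

inside=yes margin=5950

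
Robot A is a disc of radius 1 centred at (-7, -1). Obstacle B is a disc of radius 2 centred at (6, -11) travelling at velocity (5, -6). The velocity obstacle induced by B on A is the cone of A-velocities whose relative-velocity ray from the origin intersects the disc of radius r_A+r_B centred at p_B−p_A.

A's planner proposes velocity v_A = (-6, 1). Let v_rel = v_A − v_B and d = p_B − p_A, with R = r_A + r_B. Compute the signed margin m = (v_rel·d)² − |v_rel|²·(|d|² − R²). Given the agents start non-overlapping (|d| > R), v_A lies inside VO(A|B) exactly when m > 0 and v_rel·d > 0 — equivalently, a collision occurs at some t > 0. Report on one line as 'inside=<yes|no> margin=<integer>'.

d = (13, -10),  |d|² = 269;  R = 1+2 = 3,  c = 269−3² = 260
v_rel = (-11, 7),  |v_rel|² = 170;  v_rel·d = (-11)·(13) + (7)·(-10) = -213
170·t² + 426·t + 260 = 0  ⇒  m = (-213)² − 170·260 = 1169
m = 1169 > 0,  v_rel·d = -213 < 0  ⇒  outside

inside=no margin=1169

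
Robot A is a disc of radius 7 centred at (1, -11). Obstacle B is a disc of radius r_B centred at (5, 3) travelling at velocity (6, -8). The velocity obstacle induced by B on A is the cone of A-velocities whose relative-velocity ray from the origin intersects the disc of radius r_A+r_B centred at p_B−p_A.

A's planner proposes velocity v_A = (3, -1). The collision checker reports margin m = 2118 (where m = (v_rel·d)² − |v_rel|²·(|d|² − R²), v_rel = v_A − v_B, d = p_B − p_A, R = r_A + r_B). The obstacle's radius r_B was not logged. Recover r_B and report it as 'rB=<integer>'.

m = 2118
d = (4, 14);  v_rel = (-3, 7),  |v_rel|² = 58
v_rel×d = (-3)·(14) − (7)·(4) = -70
since m = R²·58 − (-70)²:  R² = (4900 + 2118) / 58 = 121
R = √121 = 11  ⇒  r_B = 11 − 7 = 4

rB=4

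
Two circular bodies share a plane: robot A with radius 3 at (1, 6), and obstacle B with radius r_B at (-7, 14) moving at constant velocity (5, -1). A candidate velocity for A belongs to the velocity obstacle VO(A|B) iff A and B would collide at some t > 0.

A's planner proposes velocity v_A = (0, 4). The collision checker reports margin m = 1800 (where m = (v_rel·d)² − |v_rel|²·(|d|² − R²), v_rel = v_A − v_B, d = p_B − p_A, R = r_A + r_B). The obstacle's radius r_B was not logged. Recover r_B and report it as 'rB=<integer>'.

m = 1800
d = (-8, 8);  v_rel = (-5, 5),  |v_rel|² = 50
v_rel×d = (-5)·(8) − (5)·(-8) = 0
since m = R²·50 − 0²:  R² = (0 + 1800) / 50 = 36
R = √36 = 6  ⇒  r_B = 6 − 3 = 3

rB=3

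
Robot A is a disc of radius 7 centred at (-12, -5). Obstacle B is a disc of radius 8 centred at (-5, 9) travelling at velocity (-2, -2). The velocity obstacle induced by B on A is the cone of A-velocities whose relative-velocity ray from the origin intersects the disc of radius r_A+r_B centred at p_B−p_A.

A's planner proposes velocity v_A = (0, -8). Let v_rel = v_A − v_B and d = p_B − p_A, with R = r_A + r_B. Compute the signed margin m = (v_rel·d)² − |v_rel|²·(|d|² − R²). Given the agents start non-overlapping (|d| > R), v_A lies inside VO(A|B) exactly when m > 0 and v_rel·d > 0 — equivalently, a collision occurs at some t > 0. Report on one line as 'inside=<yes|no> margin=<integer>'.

d = (7, 14),  |d|² = 245;  R = 7+8 = 15,  c = 245−15² = 20
v_rel = (2, -6),  |v_rel|² = 40;  v_rel·d = (2)·(7) + (-6)·(14) = -70
40·t² + 140·t + 20 = 0  ⇒  m = (-70)² − 40·20 = 4100
m = 4100 > 0,  v_rel·d = -70 < 0  ⇒  outside

inside=no margin=4100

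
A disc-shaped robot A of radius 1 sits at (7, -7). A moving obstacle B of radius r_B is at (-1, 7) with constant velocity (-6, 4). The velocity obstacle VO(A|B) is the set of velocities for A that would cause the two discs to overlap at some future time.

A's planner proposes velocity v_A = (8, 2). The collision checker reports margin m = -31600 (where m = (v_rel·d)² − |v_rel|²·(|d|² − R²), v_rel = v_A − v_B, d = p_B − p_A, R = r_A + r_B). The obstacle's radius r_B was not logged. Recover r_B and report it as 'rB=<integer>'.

m = -31600
d = (-8, 14);  v_rel = (14, -2),  |v_rel|² = 200
v_rel×d = (14)·(14) − (-2)·(-8) = 180
since m = R²·200 − 180²:  R² = (32400 + -31600) / 200 = 4
R = √4 = 2  ⇒  r_B = 2 − 1 = 1

rB=1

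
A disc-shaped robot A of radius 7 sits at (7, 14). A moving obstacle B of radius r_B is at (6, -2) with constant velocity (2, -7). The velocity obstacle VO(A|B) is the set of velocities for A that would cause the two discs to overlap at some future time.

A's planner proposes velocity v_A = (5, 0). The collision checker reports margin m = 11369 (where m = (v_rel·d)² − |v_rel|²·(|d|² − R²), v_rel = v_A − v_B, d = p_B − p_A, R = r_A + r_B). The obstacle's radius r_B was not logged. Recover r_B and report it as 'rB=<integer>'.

m = 11369
d = (-1, -16);  v_rel = (3, 7),  |v_rel|² = 58
v_rel×d = (3)·(-16) − (7)·(-1) = -41
since m = R²·58 − (-41)²:  R² = (1681 + 11369) / 58 = 225
R = √225 = 15  ⇒  r_B = 15 − 7 = 8

rB=8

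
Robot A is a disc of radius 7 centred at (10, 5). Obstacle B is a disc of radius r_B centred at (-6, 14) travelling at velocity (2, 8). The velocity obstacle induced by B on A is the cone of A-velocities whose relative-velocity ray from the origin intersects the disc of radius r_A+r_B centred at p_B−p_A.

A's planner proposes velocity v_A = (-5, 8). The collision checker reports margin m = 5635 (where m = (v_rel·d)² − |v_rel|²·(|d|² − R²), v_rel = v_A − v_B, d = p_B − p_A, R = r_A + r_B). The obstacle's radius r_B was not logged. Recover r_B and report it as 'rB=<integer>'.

m = 5635
d = (-16, 9);  v_rel = (-7, 0),  |v_rel|² = 49
v_rel×d = (-7)·(9) − (0)·(-16) = -63
since m = R²·49 − (-63)²:  R² = (3969 + 5635) / 49 = 196
R = √196 = 14  ⇒  r_B = 14 − 7 = 7

rB=7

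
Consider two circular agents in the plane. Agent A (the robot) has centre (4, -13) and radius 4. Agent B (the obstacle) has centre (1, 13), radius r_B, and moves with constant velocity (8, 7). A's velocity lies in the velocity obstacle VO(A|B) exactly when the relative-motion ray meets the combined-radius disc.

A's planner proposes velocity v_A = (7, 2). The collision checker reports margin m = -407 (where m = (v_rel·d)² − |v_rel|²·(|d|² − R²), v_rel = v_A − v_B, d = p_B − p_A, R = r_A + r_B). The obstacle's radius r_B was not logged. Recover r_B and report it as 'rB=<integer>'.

m = -407
d = (-3, 26);  v_rel = (-1, -5),  |v_rel|² = 26
v_rel×d = (-1)·(26) − (-5)·(-3) = -41
since m = R²·26 − (-41)²:  R² = (1681 + -407) / 26 = 49
R = √49 = 7  ⇒  r_B = 7 − 4 = 3

rB=3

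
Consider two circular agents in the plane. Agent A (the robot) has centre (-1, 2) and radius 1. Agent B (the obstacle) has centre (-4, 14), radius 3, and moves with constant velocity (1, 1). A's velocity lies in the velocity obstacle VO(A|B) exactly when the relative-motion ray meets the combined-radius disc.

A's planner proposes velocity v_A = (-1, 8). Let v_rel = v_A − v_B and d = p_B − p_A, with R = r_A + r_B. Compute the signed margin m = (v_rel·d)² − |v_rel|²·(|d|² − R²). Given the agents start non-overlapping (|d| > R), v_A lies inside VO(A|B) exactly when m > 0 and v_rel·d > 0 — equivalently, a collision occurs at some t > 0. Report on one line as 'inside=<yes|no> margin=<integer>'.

d = (-3, 12),  |d|² = 153;  R = 1+3 = 4,  c = 153−4² = 137
v_rel = (-2, 7),  |v_rel|² = 53;  v_rel·d = (-2)·(-3) + (7)·(12) = 90
53·t² − 180·t + 137 = 0  ⇒  m = 90² − 53·137 = 839
m = 839 > 0,  v_rel·d = 90 > 0  ⇒  inside

inside=yes margin=839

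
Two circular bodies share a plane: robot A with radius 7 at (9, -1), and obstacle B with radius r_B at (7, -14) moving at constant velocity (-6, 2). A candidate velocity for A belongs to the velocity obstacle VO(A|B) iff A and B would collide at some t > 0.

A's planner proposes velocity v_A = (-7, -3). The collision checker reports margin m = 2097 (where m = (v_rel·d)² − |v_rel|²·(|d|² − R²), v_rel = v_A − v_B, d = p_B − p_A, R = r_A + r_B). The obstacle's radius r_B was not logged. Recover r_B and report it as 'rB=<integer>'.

m = 2097
d = (-2, -13);  v_rel = (-1, -5),  |v_rel|² = 26
v_rel×d = (-1)·(-13) − (-5)·(-2) = 3
since m = R²·26 − 3²:  R² = (9 + 2097) / 26 = 81
R = √81 = 9  ⇒  r_B = 9 − 7 = 2

rB=2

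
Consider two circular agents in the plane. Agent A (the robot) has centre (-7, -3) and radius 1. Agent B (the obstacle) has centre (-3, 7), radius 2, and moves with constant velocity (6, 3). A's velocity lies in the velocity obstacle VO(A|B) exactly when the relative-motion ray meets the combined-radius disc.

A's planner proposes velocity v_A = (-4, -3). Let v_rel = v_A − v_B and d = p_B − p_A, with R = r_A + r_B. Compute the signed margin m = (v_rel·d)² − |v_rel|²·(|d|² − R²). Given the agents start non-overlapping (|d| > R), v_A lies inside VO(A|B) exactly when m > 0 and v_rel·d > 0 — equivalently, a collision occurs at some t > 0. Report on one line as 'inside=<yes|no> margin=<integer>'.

d = (4, 10),  |d|² = 116;  R = 1+2 = 3,  c = 116−3² = 107
v_rel = (-10, -6),  |v_rel|² = 136;  v_rel·d = (-10)·(4) + (-6)·(10) = -100
136·t² + 200·t + 107 = 0  ⇒  m = (-100)² − 136·107 = -4552
m = -4552 < 0,  v_rel·d = -100 < 0  ⇒  outside

inside=no margin=-4552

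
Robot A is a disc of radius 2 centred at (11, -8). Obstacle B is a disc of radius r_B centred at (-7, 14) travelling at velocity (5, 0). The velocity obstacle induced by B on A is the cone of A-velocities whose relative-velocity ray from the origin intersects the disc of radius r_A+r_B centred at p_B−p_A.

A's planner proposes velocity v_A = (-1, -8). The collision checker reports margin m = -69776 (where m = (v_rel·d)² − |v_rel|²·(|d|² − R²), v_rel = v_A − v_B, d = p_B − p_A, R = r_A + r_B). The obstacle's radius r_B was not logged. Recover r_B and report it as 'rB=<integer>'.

m = -69776
d = (-18, 22);  v_rel = (-6, -8),  |v_rel|² = 100
v_rel×d = (-6)·(22) − (-8)·(-18) = -276
since m = R²·100 − (-276)²:  R² = (76176 + -69776) / 100 = 64
R = √64 = 8  ⇒  r_B = 8 − 2 = 6

rB=6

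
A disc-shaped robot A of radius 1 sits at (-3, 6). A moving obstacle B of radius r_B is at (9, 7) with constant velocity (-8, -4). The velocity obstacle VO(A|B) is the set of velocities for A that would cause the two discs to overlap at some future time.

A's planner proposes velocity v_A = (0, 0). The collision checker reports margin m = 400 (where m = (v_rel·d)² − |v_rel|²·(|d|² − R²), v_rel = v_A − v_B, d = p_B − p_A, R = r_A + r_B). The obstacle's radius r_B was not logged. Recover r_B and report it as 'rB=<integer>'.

m = 400
d = (12, 1);  v_rel = (8, 4),  |v_rel|² = 80
v_rel×d = (8)·(1) − (4)·(12) = -40
since m = R²·80 − (-40)²:  R² = (1600 + 400) / 80 = 25
R = √25 = 5  ⇒  r_B = 5 − 1 = 4

rB=4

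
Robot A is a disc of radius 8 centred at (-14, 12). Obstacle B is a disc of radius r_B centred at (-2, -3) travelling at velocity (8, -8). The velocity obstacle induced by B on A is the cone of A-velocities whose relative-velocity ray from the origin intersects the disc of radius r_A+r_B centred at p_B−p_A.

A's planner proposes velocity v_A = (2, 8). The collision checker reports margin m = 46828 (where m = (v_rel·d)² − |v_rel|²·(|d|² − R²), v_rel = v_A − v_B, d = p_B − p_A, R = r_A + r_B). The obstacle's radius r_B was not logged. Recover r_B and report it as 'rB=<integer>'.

m = 46828
d = (12, -15);  v_rel = (-6, 16),  |v_rel|² = 292
v_rel×d = (-6)·(-15) − (16)·(12) = -102
since m = R²·292 − (-102)²:  R² = (10404 + 46828) / 292 = 196
R = √196 = 14  ⇒  r_B = 14 − 8 = 6

rB=6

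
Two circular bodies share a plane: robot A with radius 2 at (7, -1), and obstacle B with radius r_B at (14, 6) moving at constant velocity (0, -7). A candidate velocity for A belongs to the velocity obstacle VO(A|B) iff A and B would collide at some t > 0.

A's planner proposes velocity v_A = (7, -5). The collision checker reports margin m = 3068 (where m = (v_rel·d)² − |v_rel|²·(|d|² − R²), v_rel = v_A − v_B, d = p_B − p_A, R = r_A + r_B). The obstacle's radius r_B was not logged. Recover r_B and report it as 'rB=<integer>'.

m = 3068
d = (7, 7);  v_rel = (7, 2),  |v_rel|² = 53
v_rel×d = (7)·(7) − (2)·(7) = 35
since m = R²·53 − 35²:  R² = (1225 + 3068) / 53 = 81
R = √81 = 9  ⇒  r_B = 9 − 2 = 7

rB=7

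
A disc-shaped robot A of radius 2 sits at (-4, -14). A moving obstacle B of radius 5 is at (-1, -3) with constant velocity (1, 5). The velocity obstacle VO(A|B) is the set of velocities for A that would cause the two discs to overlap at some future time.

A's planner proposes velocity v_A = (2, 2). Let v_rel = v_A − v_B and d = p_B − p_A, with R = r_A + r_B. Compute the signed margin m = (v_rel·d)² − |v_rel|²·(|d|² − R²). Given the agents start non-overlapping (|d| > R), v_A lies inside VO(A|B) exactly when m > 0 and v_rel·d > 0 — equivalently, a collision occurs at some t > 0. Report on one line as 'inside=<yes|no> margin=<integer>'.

d = (3, 11),  |d|² = 130;  R = 2+5 = 7,  c = 130−7² = 81
v_rel = (1, -3),  |v_rel|² = 10;  v_rel·d = (1)·(3) + (-3)·(11) = -30
10·t² + 60·t + 81 = 0  ⇒  m = (-30)² − 10·81 = 90
m = 90 > 0,  v_rel·d = -30 < 0  ⇒  outside

inside=no margin=90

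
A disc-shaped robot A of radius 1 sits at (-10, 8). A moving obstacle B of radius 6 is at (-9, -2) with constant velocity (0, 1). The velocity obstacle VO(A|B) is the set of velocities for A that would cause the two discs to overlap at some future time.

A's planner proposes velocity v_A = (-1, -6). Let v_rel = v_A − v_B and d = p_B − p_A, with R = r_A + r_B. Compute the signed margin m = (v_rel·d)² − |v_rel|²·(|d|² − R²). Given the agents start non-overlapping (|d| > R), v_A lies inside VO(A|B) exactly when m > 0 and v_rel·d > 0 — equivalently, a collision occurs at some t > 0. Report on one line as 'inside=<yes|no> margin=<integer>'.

d = (1, -10),  |d|² = 101;  R = 1+6 = 7,  c = 101−7² = 52
v_rel = (-1, -7),  |v_rel|² = 50;  v_rel·d = (-1)·(1) + (-7)·(-10) = 69
50·t² − 138·t + 52 = 0  ⇒  m = 69² − 50·52 = 2161
m = 2161 > 0,  v_rel·d = 69 > 0  ⇒  inside

inside=yes margin=2161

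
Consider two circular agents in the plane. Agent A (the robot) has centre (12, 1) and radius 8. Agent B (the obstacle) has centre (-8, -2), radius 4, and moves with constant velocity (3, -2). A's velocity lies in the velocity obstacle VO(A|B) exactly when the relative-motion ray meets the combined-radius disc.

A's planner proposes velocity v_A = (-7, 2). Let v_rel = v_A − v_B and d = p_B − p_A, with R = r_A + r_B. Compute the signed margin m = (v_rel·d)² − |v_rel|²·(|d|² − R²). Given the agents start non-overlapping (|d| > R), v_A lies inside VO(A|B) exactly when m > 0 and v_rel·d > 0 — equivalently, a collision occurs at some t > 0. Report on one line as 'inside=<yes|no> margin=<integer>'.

d = (-20, -3),  |d|² = 409;  R = 8+4 = 12,  c = 409−12² = 265
v_rel = (-10, 4),  |v_rel|² = 116;  v_rel·d = (-10)·(-20) + (4)·(-3) = 188
116·t² − 376·t + 265 = 0  ⇒  m = 188² − 116·265 = 4604
m = 4604 > 0,  v_rel·d = 188 > 0  ⇒  inside

inside=yes margin=4604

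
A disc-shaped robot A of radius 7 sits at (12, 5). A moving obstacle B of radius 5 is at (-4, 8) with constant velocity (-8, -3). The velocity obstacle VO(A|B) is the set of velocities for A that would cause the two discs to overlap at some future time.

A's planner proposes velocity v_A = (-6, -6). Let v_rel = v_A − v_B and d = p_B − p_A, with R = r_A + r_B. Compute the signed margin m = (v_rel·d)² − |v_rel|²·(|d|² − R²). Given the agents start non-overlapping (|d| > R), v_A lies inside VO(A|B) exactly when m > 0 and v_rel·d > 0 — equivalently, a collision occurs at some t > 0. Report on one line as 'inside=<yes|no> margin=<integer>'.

d = (-16, 3),  |d|² = 265;  R = 7+5 = 12,  c = 265−12² = 121
v_rel = (2, -3),  |v_rel|² = 13;  v_rel·d = (2)·(-16) + (-3)·(3) = -41
13·t² + 82·t + 121 = 0  ⇒  m = (-41)² − 13·121 = 108
m = 108 > 0,  v_rel·d = -41 < 0  ⇒  outside

inside=no margin=108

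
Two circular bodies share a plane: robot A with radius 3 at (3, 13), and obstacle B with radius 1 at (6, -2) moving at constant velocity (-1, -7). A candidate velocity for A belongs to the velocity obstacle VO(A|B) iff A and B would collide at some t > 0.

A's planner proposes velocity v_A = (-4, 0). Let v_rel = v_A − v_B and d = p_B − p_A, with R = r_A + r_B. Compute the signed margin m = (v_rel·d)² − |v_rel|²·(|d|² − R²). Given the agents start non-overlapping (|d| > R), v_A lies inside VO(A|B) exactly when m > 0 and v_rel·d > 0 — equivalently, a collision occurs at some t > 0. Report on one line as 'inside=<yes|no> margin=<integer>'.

d = (3, -15),  |d|² = 234;  R = 3+1 = 4,  c = 234−4² = 218
v_rel = (-3, 7),  |v_rel|² = 58;  v_rel·d = (-3)·(3) + (7)·(-15) = -114
58·t² + 228·t + 218 = 0  ⇒  m = (-114)² − 58·218 = 352
m = 352 > 0,  v_rel·d = -114 < 0  ⇒  outside

inside=no margin=352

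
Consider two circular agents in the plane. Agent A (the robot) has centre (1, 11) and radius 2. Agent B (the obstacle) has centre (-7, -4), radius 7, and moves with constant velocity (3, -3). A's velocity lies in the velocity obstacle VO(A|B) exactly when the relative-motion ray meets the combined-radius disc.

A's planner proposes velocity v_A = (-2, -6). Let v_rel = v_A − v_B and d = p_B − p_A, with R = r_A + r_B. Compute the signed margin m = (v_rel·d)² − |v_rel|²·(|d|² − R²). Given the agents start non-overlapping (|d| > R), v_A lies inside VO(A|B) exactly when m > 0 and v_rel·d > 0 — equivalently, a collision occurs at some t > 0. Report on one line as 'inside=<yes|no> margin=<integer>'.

d = (-8, -15),  |d|² = 289;  R = 2+7 = 9,  c = 289−9² = 208
v_rel = (-5, -3),  |v_rel|² = 34;  v_rel·d = (-5)·(-8) + (-3)·(-15) = 85
34·t² − 170·t + 208 = 0  ⇒  m = 85² − 34·208 = 153
m = 153 > 0,  v_rel·d = 85 > 0  ⇒  inside

inside=yes margin=153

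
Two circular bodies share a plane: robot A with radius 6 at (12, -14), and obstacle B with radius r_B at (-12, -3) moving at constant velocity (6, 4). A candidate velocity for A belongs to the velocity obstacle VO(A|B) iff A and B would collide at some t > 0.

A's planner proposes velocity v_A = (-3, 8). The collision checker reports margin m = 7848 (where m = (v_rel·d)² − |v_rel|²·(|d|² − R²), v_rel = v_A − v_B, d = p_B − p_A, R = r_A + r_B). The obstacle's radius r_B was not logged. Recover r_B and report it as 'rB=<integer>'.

m = 7848
d = (-24, 11);  v_rel = (-9, 4),  |v_rel|² = 97
v_rel×d = (-9)·(11) − (4)·(-24) = -3
since m = R²·97 − (-3)²:  R² = (9 + 7848) / 97 = 81
R = √81 = 9  ⇒  r_B = 9 − 6 = 3

rB=3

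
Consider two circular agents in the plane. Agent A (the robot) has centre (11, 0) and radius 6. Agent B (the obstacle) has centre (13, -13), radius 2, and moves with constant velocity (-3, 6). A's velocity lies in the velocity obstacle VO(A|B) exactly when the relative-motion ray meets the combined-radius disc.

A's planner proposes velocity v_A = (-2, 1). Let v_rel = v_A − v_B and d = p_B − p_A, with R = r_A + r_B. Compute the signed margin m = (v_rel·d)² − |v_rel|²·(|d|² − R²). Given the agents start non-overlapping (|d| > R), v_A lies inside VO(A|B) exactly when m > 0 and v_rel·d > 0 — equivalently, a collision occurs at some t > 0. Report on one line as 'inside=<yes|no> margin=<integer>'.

d = (2, -13),  |d|² = 173;  R = 6+2 = 8,  c = 173−8² = 109
v_rel = (1, -5),  |v_rel|² = 26;  v_rel·d = (1)·(2) + (-5)·(-13) = 67
26·t² − 134·t + 109 = 0  ⇒  m = 67² − 26·109 = 1655
m = 1655 > 0,  v_rel·d = 67 > 0  ⇒  inside

inside=yes margin=1655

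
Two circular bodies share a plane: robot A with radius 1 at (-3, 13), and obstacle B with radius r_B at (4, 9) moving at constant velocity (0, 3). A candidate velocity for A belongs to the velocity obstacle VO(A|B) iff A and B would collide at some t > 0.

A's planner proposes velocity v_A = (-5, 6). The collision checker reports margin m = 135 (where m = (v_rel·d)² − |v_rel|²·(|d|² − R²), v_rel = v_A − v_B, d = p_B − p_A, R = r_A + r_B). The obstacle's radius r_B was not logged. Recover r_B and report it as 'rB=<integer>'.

m = 135
d = (7, -4);  v_rel = (-5, 3),  |v_rel|² = 34
v_rel×d = (-5)·(-4) − (3)·(7) = -1
since m = R²·34 − (-1)²:  R² = (1 + 135) / 34 = 4
R = √4 = 2  ⇒  r_B = 2 − 1 = 1

rB=1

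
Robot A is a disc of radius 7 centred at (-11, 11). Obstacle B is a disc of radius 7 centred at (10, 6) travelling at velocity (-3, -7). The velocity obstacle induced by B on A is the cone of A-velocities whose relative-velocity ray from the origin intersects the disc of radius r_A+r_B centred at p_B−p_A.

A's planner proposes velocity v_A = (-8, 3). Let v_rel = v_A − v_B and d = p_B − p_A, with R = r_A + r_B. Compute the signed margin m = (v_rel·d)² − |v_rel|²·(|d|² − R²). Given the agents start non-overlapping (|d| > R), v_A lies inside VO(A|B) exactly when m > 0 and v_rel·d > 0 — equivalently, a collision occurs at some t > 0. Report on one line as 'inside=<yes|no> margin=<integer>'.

d = (21, -5),  |d|² = 466;  R = 7+7 = 14,  c = 466−14² = 270
v_rel = (-5, 10),  |v_rel|² = 125;  v_rel·d = (-5)·(21) + (10)·(-5) = -155
125·t² + 310·t + 270 = 0  ⇒  m = (-155)² − 125·270 = -9725
m = -9725 < 0,  v_rel·d = -155 < 0  ⇒  outside

inside=no margin=-9725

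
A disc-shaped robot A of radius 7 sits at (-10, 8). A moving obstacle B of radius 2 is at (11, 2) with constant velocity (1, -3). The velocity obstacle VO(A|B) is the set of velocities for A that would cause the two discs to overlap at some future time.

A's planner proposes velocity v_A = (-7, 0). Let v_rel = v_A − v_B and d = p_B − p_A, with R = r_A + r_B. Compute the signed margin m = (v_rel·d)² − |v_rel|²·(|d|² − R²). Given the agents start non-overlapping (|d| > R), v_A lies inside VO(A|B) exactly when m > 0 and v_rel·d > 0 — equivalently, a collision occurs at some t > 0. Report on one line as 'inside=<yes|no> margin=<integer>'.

d = (21, -6),  |d|² = 477;  R = 7+2 = 9,  c = 477−9² = 396
v_rel = (-8, 3),  |v_rel|² = 73;  v_rel·d = (-8)·(21) + (3)·(-6) = -186
73·t² + 372·t + 396 = 0  ⇒  m = (-186)² − 73·396 = 5688
m = 5688 > 0,  v_rel·d = -186 < 0  ⇒  outside

inside=no margin=5688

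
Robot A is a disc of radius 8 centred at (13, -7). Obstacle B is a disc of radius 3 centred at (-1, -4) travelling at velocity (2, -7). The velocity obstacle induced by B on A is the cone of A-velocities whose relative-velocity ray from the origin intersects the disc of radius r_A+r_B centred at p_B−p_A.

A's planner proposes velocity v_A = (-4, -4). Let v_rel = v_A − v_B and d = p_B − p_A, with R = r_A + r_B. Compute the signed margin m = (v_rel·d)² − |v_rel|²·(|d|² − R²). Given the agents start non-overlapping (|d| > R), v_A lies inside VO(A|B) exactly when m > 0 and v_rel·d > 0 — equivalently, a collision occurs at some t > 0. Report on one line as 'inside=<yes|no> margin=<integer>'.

d = (-14, 3),  |d|² = 205;  R = 8+3 = 11,  c = 205−11² = 84
v_rel = (-6, 3),  |v_rel|² = 45;  v_rel·d = (-6)·(-14) + (3)·(3) = 93
45·t² − 186·t + 84 = 0  ⇒  m = 93² − 45·84 = 4869
m = 4869 > 0,  v_rel·d = 93 > 0  ⇒  inside

inside=yes margin=4869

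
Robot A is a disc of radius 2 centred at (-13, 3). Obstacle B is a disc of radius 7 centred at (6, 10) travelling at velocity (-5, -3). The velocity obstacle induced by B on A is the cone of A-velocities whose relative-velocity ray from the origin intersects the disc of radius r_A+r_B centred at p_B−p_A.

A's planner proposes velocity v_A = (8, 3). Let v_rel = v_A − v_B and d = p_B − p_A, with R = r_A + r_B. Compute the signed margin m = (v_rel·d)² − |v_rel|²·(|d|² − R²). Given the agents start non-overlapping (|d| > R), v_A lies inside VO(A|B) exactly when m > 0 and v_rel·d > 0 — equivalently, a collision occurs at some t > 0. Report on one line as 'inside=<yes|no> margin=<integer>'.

d = (19, 7),  |d|² = 410;  R = 2+7 = 9,  c = 410−9² = 329
v_rel = (13, 6),  |v_rel|² = 205;  v_rel·d = (13)·(19) + (6)·(7) = 289
205·t² − 578·t + 329 = 0  ⇒  m = 289² − 205·329 = 16076
m = 16076 > 0,  v_rel·d = 289 > 0  ⇒  inside

inside=yes margin=16076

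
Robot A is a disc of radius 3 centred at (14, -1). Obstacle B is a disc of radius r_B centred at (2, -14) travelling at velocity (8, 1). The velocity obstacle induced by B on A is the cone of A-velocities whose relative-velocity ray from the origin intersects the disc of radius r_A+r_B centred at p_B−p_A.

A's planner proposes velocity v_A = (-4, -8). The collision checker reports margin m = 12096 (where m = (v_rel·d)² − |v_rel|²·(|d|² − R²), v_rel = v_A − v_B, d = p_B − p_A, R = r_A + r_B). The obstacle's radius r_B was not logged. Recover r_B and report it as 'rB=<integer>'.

m = 12096
d = (-12, -13);  v_rel = (-12, -9),  |v_rel|² = 225
v_rel×d = (-12)·(-13) − (-9)·(-12) = 48
since m = R²·225 − 48²:  R² = (2304 + 12096) / 225 = 64
R = √64 = 8  ⇒  r_B = 8 − 3 = 5

rB=5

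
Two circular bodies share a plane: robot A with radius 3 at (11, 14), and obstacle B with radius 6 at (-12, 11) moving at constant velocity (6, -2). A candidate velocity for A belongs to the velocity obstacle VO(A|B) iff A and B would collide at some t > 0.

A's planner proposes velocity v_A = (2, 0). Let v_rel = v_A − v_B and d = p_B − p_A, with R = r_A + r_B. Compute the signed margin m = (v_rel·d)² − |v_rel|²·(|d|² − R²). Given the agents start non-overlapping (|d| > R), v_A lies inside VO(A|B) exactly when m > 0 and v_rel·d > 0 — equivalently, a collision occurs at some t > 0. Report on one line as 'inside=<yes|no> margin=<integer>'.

d = (-23, -3),  |d|² = 538;  R = 3+6 = 9,  c = 538−9² = 457
v_rel = (-4, 2),  |v_rel|² = 20;  v_rel·d = (-4)·(-23) + (2)·(-3) = 86
20·t² − 172·t + 457 = 0  ⇒  m = 86² − 20·457 = -1744
m = -1744 < 0,  v_rel·d = 86 > 0  ⇒  outside

inside=no margin=-1744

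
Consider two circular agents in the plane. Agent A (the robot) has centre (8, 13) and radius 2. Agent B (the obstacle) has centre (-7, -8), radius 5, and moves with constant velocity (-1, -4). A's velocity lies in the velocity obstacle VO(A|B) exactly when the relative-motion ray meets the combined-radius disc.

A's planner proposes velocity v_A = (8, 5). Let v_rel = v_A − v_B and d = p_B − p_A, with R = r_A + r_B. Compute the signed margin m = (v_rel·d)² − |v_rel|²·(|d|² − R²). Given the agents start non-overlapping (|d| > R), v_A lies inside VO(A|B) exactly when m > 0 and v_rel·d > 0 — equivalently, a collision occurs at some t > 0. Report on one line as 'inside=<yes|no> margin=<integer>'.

d = (-15, -21),  |d|² = 666;  R = 2+5 = 7,  c = 666−7² = 617
v_rel = (9, 9),  |v_rel|² = 162;  v_rel·d = (9)·(-15) + (9)·(-21) = -324
162·t² + 648·t + 617 = 0  ⇒  m = (-324)² − 162·617 = 5022
m = 5022 > 0,  v_rel·d = -324 < 0  ⇒  outside

inside=no margin=5022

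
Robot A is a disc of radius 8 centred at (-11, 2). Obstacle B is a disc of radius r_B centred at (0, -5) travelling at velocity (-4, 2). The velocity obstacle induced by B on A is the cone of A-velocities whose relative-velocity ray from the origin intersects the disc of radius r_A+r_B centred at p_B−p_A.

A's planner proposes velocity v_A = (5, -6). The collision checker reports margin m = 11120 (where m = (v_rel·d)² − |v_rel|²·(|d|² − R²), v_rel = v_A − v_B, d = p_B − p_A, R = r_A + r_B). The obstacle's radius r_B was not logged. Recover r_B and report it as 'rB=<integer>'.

m = 11120
d = (11, -7);  v_rel = (9, -8),  |v_rel|² = 145
v_rel×d = (9)·(-7) − (-8)·(11) = 25
since m = R²·145 − 25²:  R² = (625 + 11120) / 145 = 81
R = √81 = 9  ⇒  r_B = 9 − 8 = 1

rB=1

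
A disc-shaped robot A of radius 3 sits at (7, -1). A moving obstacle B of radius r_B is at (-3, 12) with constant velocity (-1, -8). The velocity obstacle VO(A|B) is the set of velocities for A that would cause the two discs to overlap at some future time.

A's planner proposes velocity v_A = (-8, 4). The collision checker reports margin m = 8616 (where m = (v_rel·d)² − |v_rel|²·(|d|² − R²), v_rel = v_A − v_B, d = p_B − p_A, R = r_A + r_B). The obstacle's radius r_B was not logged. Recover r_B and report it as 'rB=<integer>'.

m = 8616
d = (-10, 13);  v_rel = (-7, 12),  |v_rel|² = 193
v_rel×d = (-7)·(13) − (12)·(-10) = 29
since m = R²·193 − 29²:  R² = (841 + 8616) / 193 = 49
R = √49 = 7  ⇒  r_B = 7 − 3 = 4

rB=4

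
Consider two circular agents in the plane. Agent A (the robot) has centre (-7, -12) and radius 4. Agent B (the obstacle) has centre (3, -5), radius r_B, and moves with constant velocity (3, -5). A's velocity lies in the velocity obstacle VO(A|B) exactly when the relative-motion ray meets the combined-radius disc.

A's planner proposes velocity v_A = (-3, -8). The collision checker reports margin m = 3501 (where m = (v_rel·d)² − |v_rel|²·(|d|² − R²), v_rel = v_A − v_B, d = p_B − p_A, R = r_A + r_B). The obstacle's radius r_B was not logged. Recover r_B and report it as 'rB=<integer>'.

m = 3501
d = (10, 7);  v_rel = (-6, -3),  |v_rel|² = 45
v_rel×d = (-6)·(7) − (-3)·(10) = -12
since m = R²·45 − (-12)²:  R² = (144 + 3501) / 45 = 81
R = √81 = 9  ⇒  r_B = 9 − 4 = 5

rB=5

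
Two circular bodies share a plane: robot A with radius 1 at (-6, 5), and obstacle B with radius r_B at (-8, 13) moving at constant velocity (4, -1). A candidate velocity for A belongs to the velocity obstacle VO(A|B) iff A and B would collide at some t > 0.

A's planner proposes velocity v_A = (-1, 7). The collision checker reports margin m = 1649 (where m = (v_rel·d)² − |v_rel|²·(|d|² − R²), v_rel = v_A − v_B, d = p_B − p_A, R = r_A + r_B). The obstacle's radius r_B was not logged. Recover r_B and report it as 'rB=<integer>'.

m = 1649
d = (-2, 8);  v_rel = (-5, 8),  |v_rel|² = 89
v_rel×d = (-5)·(8) − (8)·(-2) = -24
since m = R²·89 − (-24)²:  R² = (576 + 1649) / 89 = 25
R = √25 = 5  ⇒  r_B = 5 − 1 = 4

rB=4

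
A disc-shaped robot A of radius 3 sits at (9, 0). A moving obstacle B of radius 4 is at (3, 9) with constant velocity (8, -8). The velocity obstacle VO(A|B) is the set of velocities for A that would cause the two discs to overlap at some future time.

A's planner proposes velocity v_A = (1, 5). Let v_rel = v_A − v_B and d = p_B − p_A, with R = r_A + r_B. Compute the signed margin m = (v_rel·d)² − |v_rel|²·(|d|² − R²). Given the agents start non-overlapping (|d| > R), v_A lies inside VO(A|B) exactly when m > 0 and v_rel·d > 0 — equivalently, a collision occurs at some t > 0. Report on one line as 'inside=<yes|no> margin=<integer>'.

d = (-6, 9),  |d|² = 117;  R = 3+4 = 7,  c = 117−7² = 68
v_rel = (-7, 13),  |v_rel|² = 218;  v_rel·d = (-7)·(-6) + (13)·(9) = 159
218·t² − 318·t + 68 = 0  ⇒  m = 159² − 218·68 = 10457
m = 10457 > 0,  v_rel·d = 159 > 0  ⇒  inside

inside=yes margin=10457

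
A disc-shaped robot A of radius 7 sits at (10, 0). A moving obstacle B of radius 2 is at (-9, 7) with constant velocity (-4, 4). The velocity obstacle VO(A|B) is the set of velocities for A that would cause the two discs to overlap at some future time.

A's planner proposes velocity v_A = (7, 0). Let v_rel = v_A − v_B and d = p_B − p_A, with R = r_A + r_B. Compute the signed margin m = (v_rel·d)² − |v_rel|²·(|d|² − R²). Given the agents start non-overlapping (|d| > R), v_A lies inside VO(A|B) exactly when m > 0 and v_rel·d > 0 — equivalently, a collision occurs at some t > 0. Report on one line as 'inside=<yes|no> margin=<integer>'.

d = (-19, 7),  |d|² = 410;  R = 7+2 = 9,  c = 410−9² = 329
v_rel = (11, -4),  |v_rel|² = 137;  v_rel·d = (11)·(-19) + (-4)·(7) = -237
137·t² + 474·t + 329 = 0  ⇒  m = (-237)² − 137·329 = 11096
m = 11096 > 0,  v_rel·d = -237 < 0  ⇒  outside

inside=no margin=11096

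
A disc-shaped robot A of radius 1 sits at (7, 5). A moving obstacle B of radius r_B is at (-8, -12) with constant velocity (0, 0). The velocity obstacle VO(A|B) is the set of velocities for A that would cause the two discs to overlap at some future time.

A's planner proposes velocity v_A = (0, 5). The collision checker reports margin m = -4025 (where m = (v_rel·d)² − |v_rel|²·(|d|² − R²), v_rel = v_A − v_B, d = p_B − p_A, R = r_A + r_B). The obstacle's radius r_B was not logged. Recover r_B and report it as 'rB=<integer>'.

m = -4025
d = (-15, -17);  v_rel = (0, 5),  |v_rel|² = 25
v_rel×d = (0)·(-17) − (5)·(-15) = 75
since m = R²·25 − 75²:  R² = (5625 + -4025) / 25 = 64
R = √64 = 8  ⇒  r_B = 8 − 1 = 7

rB=7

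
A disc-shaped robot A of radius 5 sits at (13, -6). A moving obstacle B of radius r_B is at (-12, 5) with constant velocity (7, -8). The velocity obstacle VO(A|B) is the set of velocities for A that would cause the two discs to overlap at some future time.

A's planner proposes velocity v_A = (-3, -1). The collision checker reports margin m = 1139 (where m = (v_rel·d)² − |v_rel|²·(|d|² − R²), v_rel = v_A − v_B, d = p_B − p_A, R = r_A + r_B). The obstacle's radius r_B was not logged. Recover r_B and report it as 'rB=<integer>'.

m = 1139
d = (-25, 11);  v_rel = (-10, 7),  |v_rel|² = 149
v_rel×d = (-10)·(11) − (7)·(-25) = 65
since m = R²·149 − 65²:  R² = (4225 + 1139) / 149 = 36
R = √36 = 6  ⇒  r_B = 6 − 5 = 1

rB=1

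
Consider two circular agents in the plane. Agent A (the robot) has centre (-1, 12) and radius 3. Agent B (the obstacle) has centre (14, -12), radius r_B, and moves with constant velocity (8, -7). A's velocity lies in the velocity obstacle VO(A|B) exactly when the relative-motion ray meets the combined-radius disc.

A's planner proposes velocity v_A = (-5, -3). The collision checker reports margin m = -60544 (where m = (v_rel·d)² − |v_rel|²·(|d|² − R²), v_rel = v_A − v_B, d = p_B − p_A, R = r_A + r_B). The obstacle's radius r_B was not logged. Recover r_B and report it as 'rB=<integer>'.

m = -60544
d = (15, -24);  v_rel = (-13, 4),  |v_rel|² = 185
v_rel×d = (-13)·(-24) − (4)·(15) = 252
since m = R²·185 − 252²:  R² = (63504 + -60544) / 185 = 16
R = √16 = 4  ⇒  r_B = 4 − 3 = 1

rB=1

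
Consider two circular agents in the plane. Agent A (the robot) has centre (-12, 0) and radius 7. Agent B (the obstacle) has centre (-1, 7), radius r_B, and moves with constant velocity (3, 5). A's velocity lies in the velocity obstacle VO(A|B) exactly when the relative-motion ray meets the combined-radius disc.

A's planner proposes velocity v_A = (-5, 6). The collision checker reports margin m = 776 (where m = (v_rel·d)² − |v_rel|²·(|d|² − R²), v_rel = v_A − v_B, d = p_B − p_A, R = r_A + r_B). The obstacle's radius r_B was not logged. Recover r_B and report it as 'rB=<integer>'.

m = 776
d = (11, 7);  v_rel = (-8, 1),  |v_rel|² = 65
v_rel×d = (-8)·(7) − (1)·(11) = -67
since m = R²·65 − (-67)²:  R² = (4489 + 776) / 65 = 81
R = √81 = 9  ⇒  r_B = 9 − 7 = 2

rB=2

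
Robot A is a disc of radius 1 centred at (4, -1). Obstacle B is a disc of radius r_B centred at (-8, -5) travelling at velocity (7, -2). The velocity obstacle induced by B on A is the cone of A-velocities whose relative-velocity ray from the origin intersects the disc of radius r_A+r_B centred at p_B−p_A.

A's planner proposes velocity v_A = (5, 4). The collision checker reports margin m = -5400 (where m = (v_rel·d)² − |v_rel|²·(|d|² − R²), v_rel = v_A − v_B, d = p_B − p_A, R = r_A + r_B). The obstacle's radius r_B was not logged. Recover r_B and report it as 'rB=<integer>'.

m = -5400
d = (-12, -4);  v_rel = (-2, 6),  |v_rel|² = 40
v_rel×d = (-2)·(-4) − (6)·(-12) = 80
since m = R²·40 − 80²:  R² = (6400 + -5400) / 40 = 25
R = √25 = 5  ⇒  r_B = 5 − 1 = 4

rB=4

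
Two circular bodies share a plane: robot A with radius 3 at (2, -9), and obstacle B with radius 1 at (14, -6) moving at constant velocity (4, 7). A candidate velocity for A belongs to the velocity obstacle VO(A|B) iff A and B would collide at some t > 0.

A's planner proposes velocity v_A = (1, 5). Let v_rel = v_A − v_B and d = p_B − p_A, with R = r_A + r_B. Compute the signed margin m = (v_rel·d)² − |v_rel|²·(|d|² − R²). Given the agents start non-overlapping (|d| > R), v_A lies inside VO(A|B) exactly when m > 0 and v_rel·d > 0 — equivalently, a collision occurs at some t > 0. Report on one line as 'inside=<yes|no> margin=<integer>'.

d = (12, 3),  |d|² = 153;  R = 3+1 = 4,  c = 153−4² = 137
v_rel = (-3, -2),  |v_rel|² = 13;  v_rel·d = (-3)·(12) + (-2)·(3) = -42
13·t² + 84·t + 137 = 0  ⇒  m = (-42)² − 13·137 = -17
m = -17 < 0,  v_rel·d = -42 < 0  ⇒  outside

inside=no margin=-17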